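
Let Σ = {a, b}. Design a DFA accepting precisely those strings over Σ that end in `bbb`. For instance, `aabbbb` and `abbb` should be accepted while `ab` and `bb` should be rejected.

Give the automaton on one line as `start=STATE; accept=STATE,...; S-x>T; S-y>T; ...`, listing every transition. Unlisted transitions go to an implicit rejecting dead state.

Remember how much of `bbb` the current input suffix matches. State q0 means no match yet; q1 means the last symbol is `b`; q2 means the last 2 symbols are `bb`; q3 means the last 3 symbols are `bbb`. Only q3 accepts. On a mismatch, fall back to the longest proper suffix that is still a prefix of `bbb`.
A 4-state machine:
        a   b  
>  q0   q0  q1 
   q1   q0  q2 
   q2   q0  q3 
 * q3   q0  q3 
(> = start, * = accepting)

start=q0; accept=q3; q0-a>q0; q0-b>q1; q1-a>q0; q1-b>q2; q2-a>q0; q2-b>q3; q3-a>q0; q3-b>q3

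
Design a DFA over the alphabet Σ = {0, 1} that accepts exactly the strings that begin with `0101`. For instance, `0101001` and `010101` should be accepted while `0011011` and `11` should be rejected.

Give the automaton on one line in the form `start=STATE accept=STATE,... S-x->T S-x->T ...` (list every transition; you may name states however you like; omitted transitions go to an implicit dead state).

Check the first 4 symbols one by one: q0 through q3 record how many have matched `0101` so far; any wrong symbol goes to the dead state q5. After all 4 match we enter the accepting sink q4.
A 6-state machine:
        0   1  
>  q0   q1  q5 
   q1   q5  q2 
   q2   q3  q5 
   q3   q5  q4 
 * q4   q4  q4 
   q5   q5  q5 
(> = start, * = accepting)

start=q0 accept=q4 q0-0->q1 q0-1->q5 q1-0->q5 q1-1->q2 q2-0->q3 q2-1->q5 q3-0->q5 q3-1->q4 q4-0->q4 q4-1->q4 q5-0->q5 q5-1->q5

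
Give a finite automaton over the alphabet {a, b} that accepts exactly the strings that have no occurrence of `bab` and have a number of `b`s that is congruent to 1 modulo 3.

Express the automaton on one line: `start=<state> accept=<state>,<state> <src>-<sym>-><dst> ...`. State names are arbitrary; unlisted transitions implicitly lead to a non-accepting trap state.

Run two small machines in parallel and take their product. One (4 states) tracks partial matches of the forbidden pattern `bab`; the other (3 states) tracks the count of `b`s modulo 3. Each combined state is a pair, one component from each; accept when both components accept. After merging equivalent states the machine shrinks.
A 10-state machine:
        a   b  
>  s0   s0  s1 
 * s1   s2  s3 
 * s2   s4  s5 
   s3   s6  s7 
 * s4   s4  s3 
   s5   s5  s5 
   s6   s8  s5 
   s7   s9  s1 
   s8   s8  s7 
   s9   s0  s5 
(> = start, * = accepting)

start=s0 accept=s1,s2,s4 s0-a->s0 s0-b->s1 s1-a->s2 s1-b->s3 s2-a->s4 s2-b->s5 s3-a->s6 s3-b->s7 s4-a->s4 s4-b->s3 s5-a->s5 s5-b->s5 s6-a->s8 s6-b->s5 s7-a->s9 s7-b->s1 s8-a->s8 s8-b->s7 s9-a->s0 s9-b->s5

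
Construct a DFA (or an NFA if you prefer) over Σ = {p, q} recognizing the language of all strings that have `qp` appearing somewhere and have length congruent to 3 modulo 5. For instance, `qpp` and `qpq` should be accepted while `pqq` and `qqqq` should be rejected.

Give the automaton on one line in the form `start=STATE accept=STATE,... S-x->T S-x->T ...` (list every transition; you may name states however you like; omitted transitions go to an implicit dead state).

start=A accept=I A-p->B A-q->C B-p->D B-q->E C-p->F C-q->E D-p->G D-q->H E-p->I E-q->H F-p->I F-q->I G-p->J G-q->K H-p->L H-q->K I-p->L I-q->L J-p->A J-q->M K-p->N K-q->M L-p->N L-q->N M-p->O M-q->C N-p->O N-q->O O-p->F O-q->F

Build one automaton per condition and run them in lockstep. One (3 states) tracks whether and how much of `qp` has been seen; the other (5 states) tracks the input length modulo 5. Each combined state is a pair, one component from each; accept when both components accept.
With 15 states:
       p  q 
>  A   B  C 
   B   D  E 
   C   F  E 
   D   G  H 
   E   I  H 
   F   I  I 
   G   J  K 
   H   L  K 
 * I   L  L 
   J   A  M 
   K   N  M 
   L   N  N 
   M   O  C 
   N   O  O 
   O   F  F 
(> = start, * = accepting)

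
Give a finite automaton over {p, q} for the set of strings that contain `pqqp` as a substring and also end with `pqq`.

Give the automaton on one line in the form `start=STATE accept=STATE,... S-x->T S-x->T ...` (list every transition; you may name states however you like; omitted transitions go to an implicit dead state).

start=S0 accept=S6 S0-p->S1 S0-q->S0 S1-p->S1 S1-q->S2 S2-p->S1 S2-q->S3 S3-p->S4 S3-q->S0 S4-p->S4 S4-q->S5 S5-p->S4 S5-q->S6 S6-p->S4 S6-q->S7 S7-p->S4 S7-q->S7

Run two small machines in parallel and take their product. One (5 states) tracks whether and how much of `pqqp` has been seen; the other (4 states) tracks how much of the suffix `pqq` has currently been matched. Each combined state is a pair, one component from each; accept when both components accept.
With 8 states:
        p   q  
>  S0   S1  S0 
   S1   S1  S2 
   S2   S1  S3 
   S3   S4  S0 
   S4   S4  S5 
   S5   S4  S6 
 * S6   S4  S7 
   S7   S4  S7 
(> = start, * = accepting)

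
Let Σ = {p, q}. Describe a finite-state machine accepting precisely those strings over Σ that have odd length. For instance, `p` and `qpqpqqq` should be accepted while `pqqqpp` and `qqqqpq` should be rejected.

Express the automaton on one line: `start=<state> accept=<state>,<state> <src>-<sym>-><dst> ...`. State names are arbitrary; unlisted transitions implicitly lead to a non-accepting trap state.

Only the length mod 2 matters, so use a 2-cycle: from any state, every input symbol moves to the next state, wrapping s1 back to s0. Mark s1 accepting.
2 states suffice.
        p   q  
>  s0   s1  s1 
 * s1   s0  s0 
(> = start, * = accepting)

start=s0 accept=s1 s0-p->s1 s0-q->s1 s1-p->s0 s1-q->s0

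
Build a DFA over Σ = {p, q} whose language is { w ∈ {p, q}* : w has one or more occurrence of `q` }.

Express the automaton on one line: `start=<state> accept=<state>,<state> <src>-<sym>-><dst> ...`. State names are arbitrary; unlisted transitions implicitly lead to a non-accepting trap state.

start=S0 accept=S1,S2 S0-p->S0 S0-q->S1 S1-p->S1 S1-q->S2 S2-p->S2 S2-q->S2

Only the number of `q`s matters, and only up to 2. Make a chain S0 → S1 → S2 advanced by each `q` (with S2 absorbing); every other symbol self-loops. The accepting set is {S1, S2}.
A 3-state machine:
        p   q  
>  S0   S0  S1 
 * S1   S1  S2 
 * S2   S2  S2 
(> = start, * = accepting)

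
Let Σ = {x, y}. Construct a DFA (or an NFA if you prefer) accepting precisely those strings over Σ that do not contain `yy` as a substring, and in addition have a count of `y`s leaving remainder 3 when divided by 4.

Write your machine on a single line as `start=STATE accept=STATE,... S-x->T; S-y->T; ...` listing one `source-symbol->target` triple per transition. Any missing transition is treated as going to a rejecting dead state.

Run two small machines in parallel and take their product. One (3 states) tracks partial matches of the forbidden pattern `yy`; the other (4 states) tracks the count of `y`s modulo 4. Each combined state is a pair, one component from each; accept when both components accept.
With 12 states:
          x    y  
>  q0     q0   q1 
   q1     q2   q3 
   q2     q2   q4 
   q3     q3   q5 
   q4     q6   q5 
   q5     q5   q7 
   q6     q6   q8 
   q7     q7   q9 
 * q8    q10   q7 
   q9     q9   q3 
 * q10   q10  q11 
   q11    q0   q9 
(> = start, * = accepting)

start=q0; accept=q8,q10; q0-x->q0; q0-y->q1; q1-x->q2; q1-y->q3; q2-x->q2; q2-y->q4; q3-x->q3; q3-y->q5; q4-x->q6; q4-y->q5; q5-x->q5; q5-y->q7; q6-x->q6; q6-y->q8; q7-x->q7; q7-y->q9; q8-x->q10; q8-y->q7; q9-x->q9; q9-y->q3; q10-x->q10; q10-y->q11; q11-x->q0; q11-y->q9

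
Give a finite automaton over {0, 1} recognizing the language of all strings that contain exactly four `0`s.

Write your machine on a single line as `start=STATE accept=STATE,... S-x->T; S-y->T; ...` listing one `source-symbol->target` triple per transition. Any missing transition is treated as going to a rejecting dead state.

Count `0`s, saturating at 5: states q0 through q4 mean 0 through 4 `0`s seen; q5 means more than 4. Each `0` increments (capped at q5); other symbols loop. Accept from {q4}.
        0   1  
>  q0   q1  q0 
   q1   q2  q1 
   q2   q3  q2 
   q3   q4  q3 
 * q4   q5  q4 
   q5   q5  q5 
(> = start, * = accepting)

start=q0; accept=q4; q0-0->q1; q0-1->q0; q1-0->q2; q1-1->q1; q2-0->q3; q2-1->q2; q3-0->q4; q3-1->q3; q4-0->q5; q4-1->q4; q5-0->q5; q5-1->q5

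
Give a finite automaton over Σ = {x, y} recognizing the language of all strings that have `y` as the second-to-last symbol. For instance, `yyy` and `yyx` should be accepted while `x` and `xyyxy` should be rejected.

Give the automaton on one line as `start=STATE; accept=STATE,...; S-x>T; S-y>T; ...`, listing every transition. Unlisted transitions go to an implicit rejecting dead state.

A DFA must remember the last 2 symbols (since which symbol is second-to-last isn't known until the input ends). Use one state per possible window of the last ≤2 symbols; accept from those whose window starts with `y`.
7 states suffice.
        x   y  
>  q0   q1  q2 
   q1   q3  q4 
   q2   q5  q6 
   q3   q3  q4 
   q4   q5  q6 
 * q5   q3  q4 
 * q6   q5  q6 
(> = start, * = accepting)

start=q0; accept=q5,q6; q0-x>q1; q0-y>q2; q1-x>q3; q1-y>q4; q2-x>q5; q2-y>q6; q3-x>q3; q3-y>q4; q4-x>q5; q4-y>q6; q5-x>q3; q5-y>q4; q6-x>q5; q6-y>q6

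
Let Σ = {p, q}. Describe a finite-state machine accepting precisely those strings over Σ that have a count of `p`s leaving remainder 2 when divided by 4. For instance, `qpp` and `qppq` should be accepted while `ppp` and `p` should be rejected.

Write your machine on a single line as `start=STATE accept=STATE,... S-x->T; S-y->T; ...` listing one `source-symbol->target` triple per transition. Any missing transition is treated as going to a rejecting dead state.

start=A; accept=C; A-p->B; A-q->A; B-p->C; B-q->B; C-p->D; C-q->C; D-p->A; D-q->D

The only thing that matters is how many `p`s have appeared, reduced mod 4. Use one state per residue: A for 0, …, D for 3. Reading `p` moves to the next residue; anything else stays put. C is accepting.
4 states suffice.
       p  q 
>  A   B  A 
   B   C  B 
 * C   D  C 
   D   A  D 
(> = start, * = accepting)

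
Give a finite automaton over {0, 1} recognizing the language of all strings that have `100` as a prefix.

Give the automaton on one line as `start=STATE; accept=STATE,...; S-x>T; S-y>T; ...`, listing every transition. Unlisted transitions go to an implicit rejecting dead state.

start=q0; accept=q3; q0-0>q4; q0-1>q1; q1-0>q2; q1-1>q4; q2-0>q3; q2-1>q4; q3-0>q3; q3-1>q3; q4-0>q4; q4-1>q4

Check the first 3 symbols one by one: q0 through q2 record how many have matched `100` so far; any wrong symbol goes to the dead state q4. After all 3 match we enter the accepting sink q3.
        0   1  
>  q0   q4  q1 
   q1   q2  q4 
   q2   q3  q4 
 * q3   q3  q3 
   q4   q4  q4 
(> = start, * = accepting)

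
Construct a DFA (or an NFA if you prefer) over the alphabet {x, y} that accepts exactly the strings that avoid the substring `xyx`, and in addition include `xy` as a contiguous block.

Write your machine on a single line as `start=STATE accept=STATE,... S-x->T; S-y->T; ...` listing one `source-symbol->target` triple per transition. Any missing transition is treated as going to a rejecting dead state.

start=A; accept=C,E,F; A-x->B; A-y->A; B-x->B; B-y->C; C-x->D; C-y->E; D-x->D; D-y->D; E-x->F; E-y->E; F-x->F; F-y->C

Handle the two conditions separately and then intersect. The first has 4 states tracking partial matches of the forbidden pattern `xyx`; the second has 3 states tracking whether and how much of `xy` has been seen. A product state is a pair (one from each), accepting exactly when both do.
With 6 states:
       x  y 
>  A   B  A 
   B   B  C 
 * C   D  E 
   D   D  D 
 * E   F  E 
 * F   F  C 
(> = start, * = accepting)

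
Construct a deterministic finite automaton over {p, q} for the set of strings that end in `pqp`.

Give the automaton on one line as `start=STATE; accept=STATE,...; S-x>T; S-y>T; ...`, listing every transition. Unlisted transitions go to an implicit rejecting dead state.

start=s0; accept=s3; s0-p>s1; s0-q>s0; s1-p>s1; s1-q>s2; s2-p>s3; s2-q>s0; s3-p>s1; s3-q>s2

Let each state record the length of the longest suffix of the input read so far that is also a prefix of `pqp`. s1 means the last symbol is `p`; s2 means the last 2 symbols are `pq`; s3 means the last 3 symbols are `pqp`. Accept only at s3, where the string currently ends in `pqp`.
With 4 states:
        p   q  
>  s0   s1  s0 
   s1   s1  s2 
   s2   s3  s0 
 * s3   s1  s2 
(> = start, * = accepting)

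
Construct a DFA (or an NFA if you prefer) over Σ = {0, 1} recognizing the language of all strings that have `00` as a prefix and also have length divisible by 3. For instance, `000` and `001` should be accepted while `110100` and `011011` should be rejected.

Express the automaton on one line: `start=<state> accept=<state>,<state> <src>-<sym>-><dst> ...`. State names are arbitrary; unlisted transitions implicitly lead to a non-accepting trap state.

start=A accept=E A-0->B A-1->C B-0->D B-1->C C-0->C C-1->C D-0->E D-1->E E-0->F E-1->F F-0->D F-1->D

Run two small machines in parallel and take their product. One (4 states) tracks whether the input so far still matches the prefix `00`; the other (3 states) tracks the input length modulo 3. Each combined state is a pair, one component from each; accept when both components accept. Equivalent product states are then merged.
6 states suffice.
       0  1 
>  A   B  C 
   B   D  C 
   C   C  C 
   D   E  E 
 * E   F  F 
   F   D  D 
(> = start, * = accepting)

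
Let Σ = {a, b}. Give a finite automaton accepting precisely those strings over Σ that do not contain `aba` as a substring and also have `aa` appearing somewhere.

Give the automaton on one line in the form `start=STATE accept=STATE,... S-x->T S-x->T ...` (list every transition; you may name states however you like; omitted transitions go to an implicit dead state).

start=s0 accept=s2,s4,s6 s0-a->s1 s0-b->s0 s1-a->s2 s1-b->s3 s2-a->s2 s2-b->s4 s3-a->s5 s3-b->s0 s4-a->s5 s4-b->s6 s5-a->s5 s5-b->s5 s6-a->s2 s6-b->s6

Handle the two conditions separately and then intersect. The first has 4 states tracking partial matches of the forbidden pattern `aba`; the second has 3 states tracking whether and how much of `aa` has been seen. A product state is a pair (one from each), accepting exactly when both do. Equivalent product states are then merged.
A 7-state machine:
        a   b  
>  s0   s1  s0 
   s1   s2  s3 
 * s2   s2  s4 
   s3   s5  s0 
 * s4   s5  s6 
   s5   s5  s5 
 * s6   s2  s6 
(> = start, * = accepting)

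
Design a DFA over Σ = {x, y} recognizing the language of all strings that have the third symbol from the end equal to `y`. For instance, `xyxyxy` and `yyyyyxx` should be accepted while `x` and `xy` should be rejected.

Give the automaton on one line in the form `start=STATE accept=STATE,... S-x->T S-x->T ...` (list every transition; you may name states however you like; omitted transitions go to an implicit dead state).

start=q0 accept=q11,q12,q13,q14 q0-x->q1 q0-y->q2 q1-x->q3 q1-y->q4 q2-x->q5 q2-y->q6 q3-x->q7 q3-y->q8 q4-x->q9 q4-y->q10 q5-x->q11 q5-y->q12 q6-x->q13 q6-y->q14 q7-x->q7 q7-y->q8 q8-x->q9 q8-y->q10 q9-x->q11 q9-y->q12 q10-x->q13 q10-y->q14 q11-x->q7 q11-y->q8 q12-x->q9 q12-y->q10 q13-x->q11 q13-y->q12 q14-x->q13 q14-y->q14

A DFA must remember the last 3 symbols (since which symbol is third-to-last isn't known until the input ends). Use one state per possible window of the last ≤3 symbols; accept from those whose window starts with `y`.
15 states suffice.
          x    y  
>  q0     q1   q2 
   q1     q3   q4 
   q2     q5   q6 
   q3     q7   q8 
   q4     q9  q10 
   q5    q11  q12 
   q6    q13  q14 
   q7     q7   q8 
   q8     q9  q10 
   q9    q11  q12 
   q10   q13  q14 
 * q11    q7   q8 
 * q12    q9  q10 
 * q13   q11  q12 
 * q14   q13  q14 
(> = start, * = accepting)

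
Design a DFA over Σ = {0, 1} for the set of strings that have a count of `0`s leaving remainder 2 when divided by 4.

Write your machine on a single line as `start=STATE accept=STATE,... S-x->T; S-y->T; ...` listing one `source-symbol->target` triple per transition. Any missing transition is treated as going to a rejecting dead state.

start=S0; accept=S2; S0-0->S1; S0-1->S0; S1-0->S2; S1-1->S1; S2-0->S3; S2-1->S2; S3-0->S0; S3-1->S3

The only thing that matters is how many `0`s have appeared, reduced mod 4. Use one state per residue: S0 for 0, …, S3 for 3. Reading `0` moves to the next residue; anything else stays put. S2 is accepting.
With 4 states:
        0   1  
>  S0   S1  S0 
   S1   S2  S1 
 * S2   S3  S2 
   S3   S0  S3 
(> = start, * = accepting)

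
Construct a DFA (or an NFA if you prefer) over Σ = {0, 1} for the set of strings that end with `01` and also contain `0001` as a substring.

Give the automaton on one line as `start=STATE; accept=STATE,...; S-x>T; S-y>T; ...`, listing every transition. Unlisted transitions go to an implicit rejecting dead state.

Run two small machines in parallel and take their product. One (3 states) tracks how much of the suffix `01` has currently been matched; the other (5 states) tracks whether and how much of `0001` has been seen. Each combined state is a pair, one component from each; accept when both components accept.
With 8 states:
       0  1 
>  A   B  A 
   B   C  D 
   C   E  D 
   D   B  A 
   E   E  F 
 * F   G  H 
   G   G  F 
   H   G  H 
(> = start, * = accepting)

start=A; accept=F; A-0>B; A-1>A; B-0>C; B-1>D; C-0>E; C-1>D; D-0>B; D-1>A; E-0>E; E-1>F; F-0>G; F-1>H; G-0>G; G-1>F; H-0>G; H-1>H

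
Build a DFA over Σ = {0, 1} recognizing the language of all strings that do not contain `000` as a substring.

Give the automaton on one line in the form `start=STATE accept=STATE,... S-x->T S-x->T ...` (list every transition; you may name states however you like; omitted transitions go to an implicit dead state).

This is the complement of 'contains `000`'. Use the same substring-matching states — A through D holding how much of `000` has just been matched — but flip the accepting set: everything except the trap D accepts.
       0  1 
>* A   B  A 
 * B   C  A 
 * C   D  A 
   D   D  D 
(> = start, * = accepting)

start=A accept=A,B,C A-0->B A-1->A B-0->C B-1->A C-0->D C-1->A D-0->D D-1->D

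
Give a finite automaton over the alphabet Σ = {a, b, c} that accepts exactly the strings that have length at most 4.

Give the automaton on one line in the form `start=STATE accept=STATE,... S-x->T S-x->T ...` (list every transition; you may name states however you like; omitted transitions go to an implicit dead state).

Count input length up to 5: every symbol moves from S0 toward S5, which means 'more than 4' and absorbs. Accept from {S0, S1, S2, S3, S4}.
With 6 states:
        a   b   c  
>* S0   S1  S1  S1 
 * S1   S2  S2  S2 
 * S2   S3  S3  S3 
 * S3   S4  S4  S4 
 * S4   S5  S5  S5 
   S5   S5  S5  S5 
(> = start, * = accepting)

start=S0 accept=S0,S1,S2,S3,S4 S0-a->S1 S0-b->S1 S0-c->S1 S1-a->S2 S1-b->S2 S1-c->S2 S2-a->S3 S2-b->S3 S2-c->S3 S3-a->S4 S3-b->S4 S3-c->S4 S4-a->S5 S4-b->S5 S4-c->S5 S5-a->S5 S5-b->S5 S5-c->S5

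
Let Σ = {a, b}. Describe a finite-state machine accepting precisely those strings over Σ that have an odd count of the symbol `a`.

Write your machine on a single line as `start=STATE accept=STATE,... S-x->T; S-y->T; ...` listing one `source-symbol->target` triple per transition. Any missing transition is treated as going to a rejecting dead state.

start=q0; accept=q1; q0-a->q1; q0-b->q0; q1-a->q0; q1-b->q1

The only thing that matters is how many `a`s have appeared, reduced mod 2. Use one state per residue: q0 for 0, …, q1 for 1. Reading `a` moves to the next residue; anything else stays put. q1 is accepting.
2 states suffice.
        a   b  
>  q0   q1  q0 
 * q1   q0  q1 
(> = start, * = accepting)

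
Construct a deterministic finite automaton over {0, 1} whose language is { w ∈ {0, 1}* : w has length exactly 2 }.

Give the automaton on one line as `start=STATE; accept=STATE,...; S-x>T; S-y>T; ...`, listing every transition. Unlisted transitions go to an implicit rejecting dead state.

start=s0; accept=s2; s0-0>s1; s0-1>s1; s1-0>s2; s1-1>s2; s2-0>s3; s2-1>s3; s3-0>s3; s3-1>s3

We only need to distinguish lengths 0, 1, …, 2, and '>2'. Chain s0 → s1 → s2 → s3 on every symbol, with s3 looping. Accepting states: {s2}.
        0   1  
>  s0   s1  s1 
   s1   s2  s2 
 * s2   s3  s3 
   s3   s3  s3 
(> = start, * = accepting)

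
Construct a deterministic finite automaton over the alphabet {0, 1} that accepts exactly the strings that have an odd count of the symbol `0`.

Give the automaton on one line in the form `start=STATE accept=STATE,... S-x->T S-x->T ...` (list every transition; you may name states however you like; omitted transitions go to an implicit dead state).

start=q0 accept=q1 q0-0->q1 q0-1->q0 q1-0->q0 q1-1->q1

The only thing that matters is how many `0`s have appeared, reduced mod 2. Use one state per residue: q0 for 0, …, q1 for 1. Reading `0` moves to the next residue; anything else stays put. q1 is accepting.
        0   1  
>  q0   q1  q0 
 * q1   q0  q1 
(> = start, * = accepting)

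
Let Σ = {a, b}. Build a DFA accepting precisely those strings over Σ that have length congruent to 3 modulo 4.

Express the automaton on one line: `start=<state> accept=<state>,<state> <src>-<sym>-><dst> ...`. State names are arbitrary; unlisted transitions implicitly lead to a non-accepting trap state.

start=q0 accept=q3 q0-a->q1 q0-b->q1 q1-a->q2 q1-b->q2 q2-a->q3 q2-b->q3 q3-a->q0 q3-b->q0

Count input length modulo 4: every symbol advances one step around the cycle q0 → q1 → q2 → q3 → q0. Accept at q3.
4 states suffice.
        a   b  
>  q0   q1  q1 
   q1   q2  q2 
   q2   q3  q3 
 * q3   q0  q0 
(> = start, * = accepting)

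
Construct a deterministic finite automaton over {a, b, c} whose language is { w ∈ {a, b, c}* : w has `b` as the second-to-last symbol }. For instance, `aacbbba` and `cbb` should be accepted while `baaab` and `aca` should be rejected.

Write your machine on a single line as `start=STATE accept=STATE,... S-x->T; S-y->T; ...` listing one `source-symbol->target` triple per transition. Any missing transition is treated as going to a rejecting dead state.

start=q0; accept=q7,q8,q9; q0-a->q1; q0-b->q2; q0-c->q3; q1-a->q4; q1-b->q5; q1-c->q6; q2-a->q7; q2-b->q8; q2-c->q9; q3-a->q10; q3-b->q11; q3-c->q12; q4-a->q4; q4-b->q5; q4-c->q6; q5-a->q7; q5-b->q8; q5-c->q9; q6-a->q10; q6-b->q11; q6-c->q12; q7-a->q4; q7-b->q5; q7-c->q6; q8-a->q7; q8-b->q8; q8-c->q9; q9-a->q10; q9-b->q11; q9-c->q12; q10-a->q4; q10-b->q5; q10-c->q6; q11-a->q7; q11-b->q8; q11-c->q9; q12-a->q10; q12-b->q11; q12-c->q12

Because acceptance depends on a position counted from the end, the machine has to buffer the most recent 2 symbols. Make each state the string of the last up-to-2 symbols read; on input `x` shift the window left and append `x`. Accept when the buffered window has length 2 and begins with `b`.
A 13-state machine:
          a    b    c  
>  q0     q1   q2   q3 
   q1     q4   q5   q6 
   q2     q7   q8   q9 
   q3    q10  q11  q12 
   q4     q4   q5   q6 
   q5     q7   q8   q9 
   q6    q10  q11  q12 
 * q7     q4   q5   q6 
 * q8     q7   q8   q9 
 * q9    q10  q11  q12 
   q10    q4   q5   q6 
   q11    q7   q8   q9 
   q12   q10  q11  q12 
(> = start, * = accepting)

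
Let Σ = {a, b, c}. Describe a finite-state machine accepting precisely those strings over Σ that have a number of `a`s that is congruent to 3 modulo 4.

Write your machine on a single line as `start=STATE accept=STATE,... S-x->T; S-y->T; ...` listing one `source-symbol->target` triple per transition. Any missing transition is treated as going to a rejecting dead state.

Keep the running count of `a`s modulo 4: each `a` advances along the cycle s0 → s1 → s2 → s3 → s0 while other symbols loop. Accept at s3.
4 states suffice.
        a   b   c  
>  s0   s1  s0  s0 
   s1   s2  s1  s1 
   s2   s3  s2  s2 
 * s3   s0  s3  s3 
(> = start, * = accepting)

start=s0; accept=s3; s0-a->s1; s0-b->s0; s0-c->s0; s1-a->s2; s1-b->s1; s1-c->s1; s2-a->s3; s2-b->s2; s2-c->s2; s3-a->s0; s3-b->s3; s3-c->s3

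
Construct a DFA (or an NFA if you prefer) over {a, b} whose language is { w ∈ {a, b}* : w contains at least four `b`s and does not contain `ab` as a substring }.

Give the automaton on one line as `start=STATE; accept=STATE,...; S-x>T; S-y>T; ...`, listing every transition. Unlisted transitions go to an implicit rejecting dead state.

Build one automaton per condition and run them in lockstep. The first has 6 states tracking the count of `b`s, saturating at 5; the second has 3 states tracking partial matches of the forbidden pattern `ab`. A product state is a pair (one from each), accepting exactly when both do.
          a    b  
>  q0     q1   q2 
   q1     q1   q3 
   q2     q4   q5 
   q3     q3   q6 
   q4     q4   q6 
   q5     q7   q8 
   q6     q6   q9 
   q7     q7   q9 
   q8    q10  q11 
   q9     q9  q12 
   q10   q10  q12 
 * q11   q13  q14 
   q12   q12  q15 
 * q13   q13  q15 
 * q14   q16  q14 
   q15   q15  q15 
 * q16   q16  q15 
(> = start, * = accepting)

start=q0; accept=q11,q13,q14,q16; q0-a>q1; q0-b>q2; q1-a>q1; q1-b>q3; q2-a>q4; q2-b>q5; q3-a>q3; q3-b>q6; q4-a>q4; q4-b>q6; q5-a>q7; q5-b>q8; q6-a>q6; q6-b>q9; q7-a>q7; q7-b>q9; q8-a>q10; q8-b>q11; q9-a>q9; q9-b>q12; q10-a>q10; q10-b>q12; q11-a>q13; q11-b>q14; q12-a>q12; q12-b>q15; q13-a>q13; q13-b>q15; q14-a>q16; q14-b>q14; q15-a>q15; q15-b>q15; q16-a>q16; q16-b>q15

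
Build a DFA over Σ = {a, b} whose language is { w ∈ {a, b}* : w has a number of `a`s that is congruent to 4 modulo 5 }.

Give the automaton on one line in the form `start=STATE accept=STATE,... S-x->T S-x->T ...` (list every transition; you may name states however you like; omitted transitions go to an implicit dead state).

Keep the running count of `a`s modulo 5: each `a` advances along the cycle q0 → q1 → q2 → q3 → q4 → q0 while other symbols loop. Accept at q4.
5 states suffice.
        a   b  
>  q0   q1  q0 
   q1   q2  q1 
   q2   q3  q2 
   q3   q4  q3 
 * q4   q0  q4 
(> = start, * = accepting)

start=q0 accept=q4 q0-a->q1 q0-b->q0 q1-a->q2 q1-b->q1 q2-a->q3 q2-b->q2 q3-a->q4 q3-b->q3 q4-a->q0 q4-b->q4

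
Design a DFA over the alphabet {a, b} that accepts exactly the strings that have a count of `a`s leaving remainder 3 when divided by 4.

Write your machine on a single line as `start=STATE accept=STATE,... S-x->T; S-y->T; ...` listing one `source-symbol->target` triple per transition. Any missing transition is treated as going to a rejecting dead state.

Keep the running count of `a`s modulo 4: each `a` advances along the cycle q0 → q1 → q2 → q3 → q0 while other symbols loop. Accept at q3.
4 states suffice.
        a   b  
>  q0   q1  q0 
   q1   q2  q1 
   q2   q3  q2 
 * q3   q0  q3 
(> = start, * = accepting)

start=q0; accept=q3; q0-a->q1; q0-b->q0; q1-a->q2; q1-b->q1; q2-a->q3; q2-b->q2; q3-a->q0; q3-b->q3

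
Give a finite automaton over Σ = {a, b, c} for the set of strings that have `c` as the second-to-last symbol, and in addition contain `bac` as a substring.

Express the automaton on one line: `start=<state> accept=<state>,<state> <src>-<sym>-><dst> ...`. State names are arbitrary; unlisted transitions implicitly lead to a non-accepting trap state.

start=q0 accept=q4,q5 q0-a->q0 q0-b->q1 q0-c->q0 q1-a->q2 q1-b->q1 q1-c->q0 q2-a->q0 q2-b->q1 q2-c->q3 q3-a->q4 q3-b->q4 q3-c->q5 q4-a->q6 q4-b->q6 q4-c->q3 q5-a->q4 q5-b->q4 q5-c->q5 q6-a->q6 q6-b->q6 q6-c->q3

Handle the two conditions separately and then intersect. One (13 states) tracks the last 2 symbols read; the other (4 states) tracks whether and how much of `bac` has been seen. Each combined state is a pair, one component from each; accept when both components accept. Minimizing collapses redundant product states.
        a   b   c  
>  q0   q0  q1  q0 
   q1   q2  q1  q0 
   q2   q0  q1  q3 
   q3   q4  q4  q5 
 * q4   q6  q6  q3 
 * q5   q4  q4  q5 
   q6   q6  q6  q3 
(> = start, * = accepting)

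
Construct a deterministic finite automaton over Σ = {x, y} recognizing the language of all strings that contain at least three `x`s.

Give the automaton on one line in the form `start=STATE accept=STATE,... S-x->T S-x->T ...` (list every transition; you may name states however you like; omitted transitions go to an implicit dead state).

start=S0 accept=S3,S4 S0-x->S1 S0-y->S0 S1-x->S2 S1-y->S1 S2-x->S3 S2-y->S2 S3-x->S4 S3-y->S3 S4-x->S4 S4-y->S4

Only the number of `x`s matters, and only up to 4. Make a chain S0 → S1 → S2 → S3 → S4 advanced by each `x` (with S4 absorbing); every other symbol self-loops. The accepting set is {S3, S4}.
        x   y  
>  S0   S1  S0 
   S1   S2  S1 
   S2   S3  S2 
 * S3   S4  S3 
 * S4   S4  S4 
(> = start, * = accepting)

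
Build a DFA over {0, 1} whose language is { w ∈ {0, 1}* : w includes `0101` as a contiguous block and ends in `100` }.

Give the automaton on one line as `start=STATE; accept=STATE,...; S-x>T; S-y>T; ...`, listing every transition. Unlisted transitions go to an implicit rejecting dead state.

Build one automaton per condition and run them in lockstep. One (5 states) tracks whether and how much of `0101` has been seen; the other (4 states) tracks how much of the suffix `100` has currently been matched. Each combined state is a pair, one component from each; accept when both components accept. After merging equivalent states the machine shrinks.
8 states suffice.
       0  1 
>  A   B  A 
   B   B  C 
   C   D  A 
   D   B  E 
   E   F  E 
   F   G  E 
 * G   H  E 
   H   H  E 
(> = start, * = accepting)

start=A; accept=G; A-0>B; A-1>A; B-0>B; B-1>C; C-0>D; C-1>A; D-0>B; D-1>E; E-0>F; E-1>E; F-0>G; F-1>E; G-0>H; G-1>E; H-0>H; H-1>E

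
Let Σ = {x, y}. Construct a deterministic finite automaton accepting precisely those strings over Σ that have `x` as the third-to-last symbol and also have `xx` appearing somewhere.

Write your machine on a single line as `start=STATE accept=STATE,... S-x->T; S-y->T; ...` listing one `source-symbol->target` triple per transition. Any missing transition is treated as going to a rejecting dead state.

start=A; accept=H,I,P,Q; A-x->B; A-y->C; B-x->D; B-y->E; C-x->F; C-y->G; D-x->H; D-y->I; E-x->J; E-y->K; F-x->L; F-y->M; G-x->N; G-y->O; H-x->H; H-y->I; I-x->P; I-y->Q; J-x->L; J-y->M; K-x->N; K-y->O; L-x->H; L-y->I; M-x->J; M-y->K; N-x->L; N-y->M; O-x->N; O-y->O; P-x->L; P-y->R; Q-x->S; Q-y->T; R-x->P; R-y->Q; S-x->L; S-y->R; T-x->S; T-y->T

Handle the two conditions separately and then intersect. The first has 15 states tracking the last 3 symbols read; the second has 3 states tracking whether and how much of `xx` has been seen. A product state is a pair (one from each), accepting exactly when both do.
20 states suffice.
       x  y 
>  A   B  C 
   B   D  E 
   C   F  G 
   D   H  I 
   E   J  K 
   F   L  M 
   G   N  O 
 * H   H  I 
 * I   P  Q 
   J   L  M 
   K   N  O 
   L   H  I 
   M   J  K 
   N   L  M 
   O   N  O 
 * P   L  R 
 * Q   S  T 
   R   P  Q 
   S   L  R 
   T   S  T 
(> = start, * = accepting)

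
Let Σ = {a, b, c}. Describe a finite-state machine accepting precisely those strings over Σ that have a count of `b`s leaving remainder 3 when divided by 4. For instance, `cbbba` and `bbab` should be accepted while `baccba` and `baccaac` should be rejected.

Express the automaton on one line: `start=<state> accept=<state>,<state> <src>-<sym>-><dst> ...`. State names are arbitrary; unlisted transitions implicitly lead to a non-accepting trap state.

Keep the running count of `b`s modulo 4: each `b` advances along the cycle q0 → q1 → q2 → q3 → q0 while other symbols loop. Accept at q3.
4 states suffice.
        a   b   c  
>  q0   q0  q1  q0 
   q1   q1  q2  q1 
   q2   q2  q3  q2 
 * q3   q3  q0  q3 
(> = start, * = accepting)

start=q0 accept=q3 q0-a->q0 q0-b->q1 q0-c->q0 q1-a->q1 q1-b->q2 q1-c->q1 q2-a->q2 q2-b->q3 q2-c->q2 q3-a->q3 q3-b->q0 q3-c->q3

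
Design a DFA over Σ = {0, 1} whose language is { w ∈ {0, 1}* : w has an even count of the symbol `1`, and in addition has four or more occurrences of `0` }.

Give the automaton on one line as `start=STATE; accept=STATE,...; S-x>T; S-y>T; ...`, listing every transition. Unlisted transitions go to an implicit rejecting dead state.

Run two small machines in parallel and take their product. The first has 2 states tracking the count of `1`s modulo 2; the second has 6 states tracking the count of `0`s, saturating at 5. A product state is a pair (one from each), accepting exactly when both do. After merging equivalent states the machine shrinks.
10 states suffice.
       0  1 
>  A   B  C 
   B   D  E 
   C   E  A 
   D   F  G 
   E   G  B 
   F   H  I 
   G   I  D 
 * H   H  J 
   I   J  F 
   J   J  H 
(> = start, * = accepting)

start=A; accept=H; A-0>B; A-1>C; B-0>D; B-1>E; C-0>E; C-1>A; D-0>F; D-1>G; E-0>G; E-1>B; F-0>H; F-1>I; G-0>I; G-1>D; H-0>H; H-1>J; I-0>J; I-1>F; J-0>J; J-1>H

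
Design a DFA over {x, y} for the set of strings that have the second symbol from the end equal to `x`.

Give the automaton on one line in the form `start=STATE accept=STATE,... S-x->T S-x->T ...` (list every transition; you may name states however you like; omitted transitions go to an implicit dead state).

Because acceptance depends on a position counted from the end, the machine has to buffer the most recent 2 symbols. Make each state the string of the last up-to-2 symbols read; on input `x` shift the window left and append `x`. Accept when the buffered window has length 2 and begins with `x`.
        x   y  
>  q0   q1  q2 
   q1   q3  q4 
   q2   q5  q6 
 * q3   q3  q4 
 * q4   q5  q6 
   q5   q3  q4 
   q6   q5  q6 
(> = start, * = accepting)

start=q0 accept=q3,q4 q0-x->q1 q0-y->q2 q1-x->q3 q1-y->q4 q2-x->q5 q2-y->q6 q3-x->q3 q3-y->q4 q4-x->q5 q4-y->q6 q5-x->q3 q5-y->q4 q6-x->q5 q6-y->q6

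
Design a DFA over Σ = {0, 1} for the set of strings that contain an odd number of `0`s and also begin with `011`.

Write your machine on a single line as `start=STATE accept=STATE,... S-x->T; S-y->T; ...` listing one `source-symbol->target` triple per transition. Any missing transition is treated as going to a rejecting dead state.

start=S0; accept=S5; S0-0->S1; S0-1->S2; S1-0->S2; S1-1->S3; S2-0->S4; S2-1->S2; S3-0->S2; S3-1->S5; S4-0->S2; S4-1->S4; S5-0->S6; S5-1->S5; S6-0->S5; S6-1->S6

Build one automaton per condition and run them in lockstep. One (2 states) tracks the count of `0`s modulo 2; the other (5 states) tracks whether the input so far still matches the prefix `011`. Each combined state is a pair, one component from each; accept when both components accept.
        0   1  
>  S0   S1  S2 
   S1   S2  S3 
   S2   S4  S2 
   S3   S2  S5 
   S4   S2  S4 
 * S5   S6  S5 
   S6   S5  S6 
(> = start, * = accepting)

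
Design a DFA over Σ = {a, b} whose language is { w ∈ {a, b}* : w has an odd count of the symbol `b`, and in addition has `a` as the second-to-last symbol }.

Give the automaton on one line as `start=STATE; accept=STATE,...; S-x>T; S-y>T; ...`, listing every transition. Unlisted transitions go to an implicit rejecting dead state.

start=S0; accept=S3,S5; S0-a>S1; S0-b>S2; S1-a>S1; S1-b>S3; S2-a>S4; S2-b>S0; S3-a>S4; S3-b>S0; S4-a>S5; S4-b>S0; S5-a>S5; S5-b>S0

Build one automaton per condition and run them in lockstep. The first has 2 states tracking the count of `b`s modulo 2; the second has 7 states tracking the last 2 symbols read. A product state is a pair (one from each), accepting exactly when both do. After merging equivalent states the machine shrinks.
6 states suffice.
        a   b  
>  S0   S1  S2 
   S1   S1  S3 
   S2   S4  S0 
 * S3   S4  S0 
   S4   S5  S0 
 * S5   S5  S0 
(> = start, * = accepting)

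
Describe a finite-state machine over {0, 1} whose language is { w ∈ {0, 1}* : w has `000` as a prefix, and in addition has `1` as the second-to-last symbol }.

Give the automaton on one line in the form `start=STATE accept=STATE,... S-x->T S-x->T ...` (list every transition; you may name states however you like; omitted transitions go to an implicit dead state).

start=q0 accept=q6,q7 q0-0->q1 q0-1->q2 q1-0->q3 q1-1->q2 q2-0->q2 q2-1->q2 q3-0->q4 q3-1->q2 q4-0->q4 q4-1->q5 q5-0->q6 q5-1->q7 q6-0->q4 q6-1->q5 q7-0->q6 q7-1->q7

Handle the two conditions separately and then intersect. One (5 states) tracks whether the input so far still matches the prefix `000`; the other (7 states) tracks the last 2 symbols read. Each combined state is a pair, one component from each; accept when both components accept. Minimizing collapses redundant product states.
With 8 states:
        0   1  
>  q0   q1  q2 
   q1   q3  q2 
   q2   q2  q2 
   q3   q4  q2 
   q4   q4  q5 
   q5   q6  q7 
 * q6   q4  q5 
 * q7   q6  q7 
(> = start, * = accepting)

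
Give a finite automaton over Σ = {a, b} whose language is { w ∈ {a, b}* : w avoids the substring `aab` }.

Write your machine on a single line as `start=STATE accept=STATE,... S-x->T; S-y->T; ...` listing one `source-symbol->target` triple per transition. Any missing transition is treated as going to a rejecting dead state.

start=S0; accept=S0,S1,S2; S0-a->S1; S0-b->S0; S1-a->S2; S1-b->S0; S2-a->S2; S2-b->S3; S3-a->S3; S3-b->S3

Track partial matches of the forbidden pattern `aab`. State S3 is a dead state reached once `aab` has occurred; every other state accepts. S0 means no part of `aab` is currently matched.
4 states suffice.
        a   b  
>* S0   S1  S0 
 * S1   S2  S0 
 * S2   S2  S3 
   S3   S3  S3 
(> = start, * = accepting)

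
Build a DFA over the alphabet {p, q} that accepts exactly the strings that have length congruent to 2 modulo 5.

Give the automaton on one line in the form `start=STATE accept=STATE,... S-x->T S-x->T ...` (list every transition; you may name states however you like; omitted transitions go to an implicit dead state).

Count input length modulo 5: every symbol advances one step around the cycle S0 → S1 → S2 → S3 → S4 → S0. Accept at S2.
With 5 states:
        p   q  
>  S0   S1  S1 
   S1   S2  S2 
 * S2   S3  S3 
   S3   S4  S4 
   S4   S0  S0 
(> = start, * = accepting)

start=S0 accept=S2 S0-p->S1 S0-q->S1 S1-p->S2 S1-q->S2 S2-p->S3 S2-q->S3 S3-p->S4 S3-q->S4 S4-p->S0 S4-q->S0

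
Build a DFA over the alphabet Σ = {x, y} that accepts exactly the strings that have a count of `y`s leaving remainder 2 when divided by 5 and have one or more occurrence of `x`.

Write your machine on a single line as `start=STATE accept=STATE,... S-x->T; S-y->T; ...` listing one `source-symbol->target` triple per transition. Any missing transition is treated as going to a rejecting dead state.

Run two small machines in parallel and take their product. One (5 states) tracks the count of `y`s modulo 5; the other (3 states) tracks the count of `x`s, saturating at 2. Each combined state is a pair, one component from each; accept when both components accept. Equivalent product states are then merged.
        x   y  
>  q0   q1  q2 
   q1   q1  q3 
   q2   q3  q4 
   q3   q3  q5 
   q4   q5  q6 
 * q5   q5  q7 
   q6   q7  q8 
   q7   q7  q9 
   q8   q9  q0 
   q9   q9  q1 
(> = start, * = accepting)

start=q0; accept=q5; q0-x->q1; q0-y->q2; q1-x->q1; q1-y->q3; q2-x->q3; q2-y->q4; q3-x->q3; q3-y->q5; q4-x->q5; q4-y->q6; q5-x->q5; q5-y->q7; q6-x->q7; q6-y->q8; q7-x->q7; q7-y->q9; q8-x->q9; q8-y->q0; q9-x->q9; q9-y->q1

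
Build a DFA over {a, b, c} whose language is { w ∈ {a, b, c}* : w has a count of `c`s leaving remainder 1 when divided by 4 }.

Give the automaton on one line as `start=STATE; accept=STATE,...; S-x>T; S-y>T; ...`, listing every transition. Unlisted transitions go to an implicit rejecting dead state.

Keep the running count of `c`s modulo 4: each `c` advances along the cycle s0 → s1 → s2 → s3 → s0 while other symbols loop. Accept at s1.
A 4-state machine:
        a   b   c  
>  s0   s0  s0  s1 
 * s1   s1  s1  s2 
   s2   s2  s2  s3 
   s3   s3  s3  s0 
(> = start, * = accepting)

start=s0; accept=s1; s0-a>s0; s0-b>s0; s0-c>s1; s1-a>s1; s1-b>s1; s1-c>s2; s2-a>s2; s2-b>s2; s2-c>s3; s3-a>s3; s3-b>s3; s3-c>s0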